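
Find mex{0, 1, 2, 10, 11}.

The values 0, 1, 2 are all present; 3 is the first non-negative integer missing from the set.

3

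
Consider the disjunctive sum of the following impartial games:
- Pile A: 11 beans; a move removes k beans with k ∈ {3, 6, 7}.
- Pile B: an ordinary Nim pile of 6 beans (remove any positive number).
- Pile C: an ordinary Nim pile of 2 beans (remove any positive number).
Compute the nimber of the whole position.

4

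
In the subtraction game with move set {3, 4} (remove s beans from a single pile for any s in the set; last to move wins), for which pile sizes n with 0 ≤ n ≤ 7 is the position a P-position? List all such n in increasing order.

0, 1, 2, 7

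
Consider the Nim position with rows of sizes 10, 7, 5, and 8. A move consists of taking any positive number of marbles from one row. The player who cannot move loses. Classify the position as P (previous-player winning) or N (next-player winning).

Nim-sum: 10 XOR 7 XOR 5 XOR 8 = 0.
The nim-sum is 0, so this is a P-position: the player to move is in a losing position under optimal play.

P-position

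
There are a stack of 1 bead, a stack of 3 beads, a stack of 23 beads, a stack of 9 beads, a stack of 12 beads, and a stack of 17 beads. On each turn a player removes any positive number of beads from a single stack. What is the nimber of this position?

Compute the nim-sum pairwise:
1 ^ 3 = 2
2 ^ 23 = 21
21 ^ 9 = 28
28 ^ 12 = 16
16 ^ 17 = 1

1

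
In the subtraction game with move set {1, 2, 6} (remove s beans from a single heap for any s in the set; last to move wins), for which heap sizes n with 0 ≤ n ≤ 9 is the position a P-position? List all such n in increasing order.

0, 3, 7

Grundy values for subtraction set {1, 2, 6}:
g(0) = mex{} = 0
g(1) = mex{0} = 1
g(2) = mex{0,1} = 2
g(3) = mex{1,2} = 0
g(4) = mex{0,2} = 1
g(5) = mex{0,1} = 2
g(6) = mex{0,1,2} = 3
g(7) = mex{1,2,3} = 0
g(8) = mex{0,2,3} = 1
g(9) = mex{0,1} = 2
The P-positions (g = 0) in 0..9 are 0, 3, 7.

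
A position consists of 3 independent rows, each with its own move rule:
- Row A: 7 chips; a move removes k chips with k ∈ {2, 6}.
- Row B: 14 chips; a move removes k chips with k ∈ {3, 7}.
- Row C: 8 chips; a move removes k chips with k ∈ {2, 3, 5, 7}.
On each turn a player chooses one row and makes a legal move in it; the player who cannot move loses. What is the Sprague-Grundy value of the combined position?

4

Grundy values for row A (subtraction set {2, 6}):
k:     0  1  2  3  4  5  6  7
g(k):  0  0  1  1  0  0  1  1
So g(7) = 1.
For row B, compute g(0), g(1), … with moves {3, 7}:
k:     0  1  2  3  4  5  6  7  8  9 10 11 12 13 14
g(k):  0  0  0  1  1  1  0  2  2  1  0  0  0  1  1
So g(14) = 1.
Grundy values for row C (subtraction set {2, 3, 5, 7}):
g(0) = mex{} = 0
g(1) = mex{} = 0
g(2) = mex{0} = 1
g(3) = mex{0} = 1
g(4) = mex{0,1} = 2
g(5) = mex{0,1} = 2
g(6) = mex{0,1,2} = 3
g(7) = mex{0,1,2} = 3
g(8) = mex{0,1,2,3} = 4
So g(8) = 4.
By the Sprague-Grundy theorem, the Grundy value of a sum of independent games is the XOR of the component values.
Combined value = 1 ⊕ 1 ⊕ 4 = 4.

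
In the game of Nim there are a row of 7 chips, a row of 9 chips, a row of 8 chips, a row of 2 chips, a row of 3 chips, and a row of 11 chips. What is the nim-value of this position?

12

Compute the nim-sum pairwise:
7 ^ 9 = 14
14 ^ 8 = 6
6 ^ 2 = 4
4 ^ 3 = 7
7 ^ 11 = 12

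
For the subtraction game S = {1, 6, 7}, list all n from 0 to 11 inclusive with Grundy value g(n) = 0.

0, 2, 4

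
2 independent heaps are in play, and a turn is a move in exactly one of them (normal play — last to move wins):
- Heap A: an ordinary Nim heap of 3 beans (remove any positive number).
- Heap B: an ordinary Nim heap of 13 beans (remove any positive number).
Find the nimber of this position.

14

Heap A is a plain Nim heap of size 3, so its Grundy value is 3.
Heap B is a plain Nim heap of size 13, so its Grundy value is 13.
By the Sprague-Grundy theorem, the Grundy value of a sum of independent games is the XOR of the component values.
Combined value = 3 XOR 13 = 14.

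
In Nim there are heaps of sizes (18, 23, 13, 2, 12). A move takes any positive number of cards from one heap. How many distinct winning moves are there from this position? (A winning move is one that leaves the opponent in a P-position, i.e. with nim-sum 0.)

3

In binary:
  10010  (18)
  10111  (23)
  01101  (13)
  00010  (2)
  01100  (12)
  -----
  00110  (6)
The overall nim-sum is X = 6. A heap of size p has a winning move iff p XOR X < p (reduce it to p XOR X).
  18: 18 XOR 6 = 20 ≥ 18 — no move.
  23: 23 XOR 6 = 17 < 23 — winning move (to 17).
  13: 13 XOR 6 = 11 < 13 — winning move (to 11).
  2: 2 XOR 6 = 4 ≥ 2 — no move.
  12: 12 XOR 6 = 10 < 12 — winning move (to 10).
That gives 3 winning moves.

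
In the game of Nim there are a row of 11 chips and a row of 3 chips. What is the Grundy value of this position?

Compute the nim-sum pairwise:
11 XOR 3 = 8

8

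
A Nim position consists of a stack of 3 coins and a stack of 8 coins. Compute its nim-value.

11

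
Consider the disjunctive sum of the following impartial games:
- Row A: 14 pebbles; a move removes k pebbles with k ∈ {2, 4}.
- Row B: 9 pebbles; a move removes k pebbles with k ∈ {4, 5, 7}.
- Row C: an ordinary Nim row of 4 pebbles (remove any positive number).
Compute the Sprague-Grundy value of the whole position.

Build the Grundy sequence for row A with g(k) = mex{g(k−s) : s ∈ {2, 4}, s ≤ k}:
g(0) = mex{} = 0
g(1) = mex{} = 0
g(2) = mex{0} = 1
g(3) = mex{0} = 1
g(4) = mex{0,1} = 2
g(5) = mex{0,1} = 2
g(6) = mex{1,2} = 0
g(7) = mex{1,2} = 0
g(8) = mex{0,2} = 1
g(9) = mex{0,2} = 1
g(10) = mex{0,1} = 2
g(11) = mex{0,1} = 2
g(12) = mex{1,2} = 0
g(13) = mex{1,2} = 0
g(14) = mex{0,2} = 1
So g(14) = 1.
Grundy values for row B (subtraction set {4, 5, 7}):
g(0) = mex{} = 0
g(1) = mex{} = 0
g(2) = mex{} = 0
g(3) = mex{} = 0
g(4) = mex{0} = 1
g(5) = mex{0} = 1
g(6) = mex{0} = 1
g(7) = mex{0} = 1
g(8) = mex{0,1} = 2
g(9) = mex{0,1} = 2
So g(9) = 2.
Row C is a plain Nim row of size 4, so its Grundy value is 4.
The value of a disjunctive sum is the nim-sum of the parts.
Combined value = 1 XOR 2 XOR 4 = 7.

7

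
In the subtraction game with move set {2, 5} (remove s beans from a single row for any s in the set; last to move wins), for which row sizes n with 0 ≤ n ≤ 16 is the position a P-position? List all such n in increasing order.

Build the Grundy sequence with g(k) = mex{g(k−s) : s ∈ {2, 5}, s ≤ k}:
k:     0  1  2  3  4  5  6  7  8  9 10 11 12 13 14 15 16
g(k):  0  0  1  1  0  2  1  0  0  1  1  0  2  1  0  0  1
The P-positions (g = 0) in 0..16 are 0, 1, 4, 7, 8, 11, 14, 15.

0, 1, 4, 7, 8, 11, 14, 15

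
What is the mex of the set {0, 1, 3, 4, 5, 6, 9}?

2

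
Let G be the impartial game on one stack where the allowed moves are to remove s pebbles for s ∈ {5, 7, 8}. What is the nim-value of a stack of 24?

2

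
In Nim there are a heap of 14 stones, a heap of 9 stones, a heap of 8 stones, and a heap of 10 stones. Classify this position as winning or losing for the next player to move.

Winning position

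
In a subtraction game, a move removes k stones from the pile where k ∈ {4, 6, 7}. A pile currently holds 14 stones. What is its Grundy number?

Grundy values for subtraction set {4, 6, 7}:
g(0) = mex{} = 0
g(1) = mex{} = 0
g(2) = mex{} = 0
g(3) = mex{} = 0
g(4) = mex{0} = 1
g(5) = mex{0} = 1
g(6) = mex{0} = 1
g(7) = mex{0} = 1
g(8) = mex{0,1} = 2
g(9) = mex{0,1} = 2
g(10) = mex{0,1} = 2
g(11) = mex{1} = 0
g(12) = mex{1,2} = 0
g(13) = mex{1,2} = 0
g(14) = mex{1,2} = 0
So g(14) = 0.

0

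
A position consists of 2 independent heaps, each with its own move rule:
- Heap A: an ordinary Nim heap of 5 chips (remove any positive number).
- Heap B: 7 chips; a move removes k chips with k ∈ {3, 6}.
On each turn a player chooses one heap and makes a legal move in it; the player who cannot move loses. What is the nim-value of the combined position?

7

Heap A is a plain Nim heap of size 5, so its Grundy value is 5.
Build the Grundy sequence for heap B with g(k) = mex{g(k−s) : s ∈ {3, 6}, s ≤ k}:
g(0) = mex{} = 0
g(1) = mex{} = 0
g(2) = mex{} = 0
g(3) = mex{0} = 1
g(4) = mex{0} = 1
g(5) = mex{0} = 1
g(6) = mex{0,1} = 2
g(7) = mex{0,1} = 2
So g(7) = 2.
The value of a disjunctive sum is the nim-sum of the parts.
Combined value = 5 ⊕ 2 = 7.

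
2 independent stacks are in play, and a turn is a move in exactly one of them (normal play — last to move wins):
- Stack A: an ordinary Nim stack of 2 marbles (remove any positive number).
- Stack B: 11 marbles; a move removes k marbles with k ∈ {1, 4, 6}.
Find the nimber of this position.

3

Stack A is a plain Nim stack of size 2, so its Grundy value is 2.
Grundy values for stack B (subtraction set {1, 4, 6}):
k:     0  1  2  3  4  5  6  7  8  9 10 11
g(k):  0  1  0  1  2  0  1  0  1  2  0  1
So g(11) = 1.
By the Sprague-Grundy theorem, the Grundy value of a sum of independent games is the XOR of the component values.
Combined value = 2 XOR 1 = 3.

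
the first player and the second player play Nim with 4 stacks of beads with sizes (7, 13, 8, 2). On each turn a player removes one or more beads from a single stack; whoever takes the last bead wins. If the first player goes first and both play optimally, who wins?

Compute the nim-sum pairwise:
7 ⊕ 13 = 10
10 ⊕ 8 = 2
2 ⊕ 2 = 0
The nim-sum is 0, so this is a P-position: the player to move is in a losing position under optimal play; the first player is about to move from it and so loses — the second player wins.

the second player wins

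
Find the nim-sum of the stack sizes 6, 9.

15

Compute the nim-sum pairwise:
6 XOR 9 = 15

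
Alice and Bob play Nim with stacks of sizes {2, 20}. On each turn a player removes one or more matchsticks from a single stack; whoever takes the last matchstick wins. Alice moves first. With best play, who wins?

Alice wins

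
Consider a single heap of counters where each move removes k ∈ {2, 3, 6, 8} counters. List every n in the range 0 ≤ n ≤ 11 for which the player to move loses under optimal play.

0, 1, 5, 10

Compute g(0), g(1), … for moves {2, 3, 6, 8}:
k:     0  1  2  3  4  5  6  7  8  9 10 11
g(k):  0  0  1  1  2  0  3  1  2  2  0  3
The P-positions (g = 0) in 0..11 are 0, 1, 5, 10.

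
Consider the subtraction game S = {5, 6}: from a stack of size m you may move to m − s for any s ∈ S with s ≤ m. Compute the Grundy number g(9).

1

Grundy values for subtraction set {5, 6}:
g(0) = mex{} = 0
g(1) = mex{} = 0
g(2) = mex{} = 0
g(3) = mex{} = 0
g(4) = mex{} = 0
g(5) = mex{0} = 1
g(6) = mex{0} = 1
g(7) = mex{0} = 1
g(8) = mex{0} = 1
g(9) = mex{0} = 1
So g(9) = 1.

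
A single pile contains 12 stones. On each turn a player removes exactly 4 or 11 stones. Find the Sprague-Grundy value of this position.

1

Grundy values for subtraction set {4, 11}:
k:     0  1  2  3  4  5  6  7  8  9 10 11 12
g(k):  0  0  0  0  1  1  1  1  0  0  0  2  1
So g(12) = 1.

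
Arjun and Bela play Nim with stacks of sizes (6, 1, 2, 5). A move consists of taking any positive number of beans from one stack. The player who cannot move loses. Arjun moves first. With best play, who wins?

Bitwise XOR of the heap sizes:
  110  (6)
  001  (1)
  010  (2)
  101  (5)
  ---
  000  (0)
The nim-sum is 0, so this is a P-position: the player to move is in a losing position under optimal play; Arjun is about to move from it and so loses — Bela wins.

Bela wins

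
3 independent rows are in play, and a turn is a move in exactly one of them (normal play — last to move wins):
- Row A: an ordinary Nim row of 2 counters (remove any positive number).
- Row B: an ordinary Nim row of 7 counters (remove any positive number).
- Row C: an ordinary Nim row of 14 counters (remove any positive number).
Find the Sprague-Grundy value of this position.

11

Row A is a plain Nim row of size 2, so its Grundy value is 2.
Row B is a plain Nim row of size 7, so its Grundy value is 7.
Row C is a plain Nim row of size 14, so its Grundy value is 14.
The value of a disjunctive sum is the nim-sum of the parts.
Combined value = 2 XOR 7 XOR 14 = 11.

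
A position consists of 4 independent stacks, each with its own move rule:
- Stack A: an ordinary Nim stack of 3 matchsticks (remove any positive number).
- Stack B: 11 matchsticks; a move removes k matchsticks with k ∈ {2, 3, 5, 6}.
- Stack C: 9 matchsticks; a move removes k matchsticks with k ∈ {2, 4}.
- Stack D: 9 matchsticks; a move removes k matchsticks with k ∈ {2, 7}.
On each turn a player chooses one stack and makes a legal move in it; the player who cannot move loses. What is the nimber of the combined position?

3

Stack A is a plain Nim stack of size 3, so its Grundy value is 3.
Grundy values for stack B (subtraction set {2, 3, 5, 6}):
k:     0  1  2  3  4  5  6  7  8  9 10 11
g(k):  0  0  1  1  2  2  3  3  0  0  1  1
So g(11) = 1.
Grundy values for stack C (subtraction set {2, 4}):
g(0) = mex{} = 0
g(1) = mex{} = 0
g(2) = mex{0} = 1
g(3) = mex{0} = 1
g(4) = mex{0,1} = 2
g(5) = mex{0,1} = 2
g(6) = mex{1,2} = 0
g(7) = mex{1,2} = 0
g(8) = mex{0,2} = 1
g(9) = mex{0,2} = 1
So g(9) = 1.
Build the Grundy sequence for stack D with g(k) = mex{g(k−s) : s ∈ {2, 7}, s ≤ k}:
k:     0  1  2  3  4  5  6  7  8  9
g(k):  0  0  1  1  0  0  1  1  2  0
So g(9) = 0.
The value of a disjunctive sum is the nim-sum of the parts.
Combined value = 3 XOR 1 XOR 1 XOR 0 = 3.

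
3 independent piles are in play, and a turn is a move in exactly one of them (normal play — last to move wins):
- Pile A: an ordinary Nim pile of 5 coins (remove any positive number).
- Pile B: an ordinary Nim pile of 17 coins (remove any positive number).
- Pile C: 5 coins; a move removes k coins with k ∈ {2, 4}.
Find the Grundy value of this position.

Pile A is a plain Nim pile of size 5, so its Grundy value is 5.
Pile B is a plain Nim pile of size 17, so its Grundy value is 17.
Grundy values for pile C (subtraction set {2, 4}):
k:     0  1  2  3  4  5
g(k):  0  0  1  1  2  2
So g(5) = 2.
The value of a disjunctive sum is the nim-sum of the parts.
Combined value = 5 ⊕ 17 ⊕ 2 = 22.

22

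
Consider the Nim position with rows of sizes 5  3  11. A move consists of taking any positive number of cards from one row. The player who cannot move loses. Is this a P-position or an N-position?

N-position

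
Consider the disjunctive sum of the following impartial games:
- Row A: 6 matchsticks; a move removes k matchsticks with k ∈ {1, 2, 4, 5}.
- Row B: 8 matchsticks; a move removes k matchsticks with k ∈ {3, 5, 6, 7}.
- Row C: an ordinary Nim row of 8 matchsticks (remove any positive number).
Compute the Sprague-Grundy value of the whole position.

10

For row A, compute g(0), g(1), … with moves {1, 2, 4, 5}:
g(0) = mex{} = 0
g(1) = mex{0} = 1
g(2) = mex{0,1} = 2
g(3) = mex{1,2} = 0
g(4) = mex{0,2} = 1
g(5) = mex{0,1} = 2
g(6) = mex{1,2} = 0
So g(6) = 0.
Build the Grundy sequence for row B with g(k) = mex{g(k−s) : s ∈ {3, 5, 6, 7}, s ≤ k}:
k:     0  1  2  3  4  5  6  7  8
g(k):  0  0  0  1  1  1  2  2  2
So g(8) = 2.
Row C is a plain Nim row of size 8, so its Grundy value is 8.
By the Sprague-Grundy theorem, the Grundy value of a sum of independent games is the XOR of the component values.
Combined value = 0 XOR 2 XOR 8 = 10.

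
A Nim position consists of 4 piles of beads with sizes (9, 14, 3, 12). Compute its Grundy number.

Compute the nim-sum pairwise:
9 ^ 14 = 7
7 ^ 3 = 4
4 ^ 12 = 8

8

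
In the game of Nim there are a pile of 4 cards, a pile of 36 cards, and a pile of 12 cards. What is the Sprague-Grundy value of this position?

Compute the nim-sum pairwise:
4 ^ 36 = 32
32 ^ 12 = 44

44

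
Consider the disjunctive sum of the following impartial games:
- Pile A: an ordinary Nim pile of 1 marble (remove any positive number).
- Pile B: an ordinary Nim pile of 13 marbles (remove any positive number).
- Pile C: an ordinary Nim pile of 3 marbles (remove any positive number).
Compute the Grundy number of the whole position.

Pile A is a plain Nim pile of size 1, so its Grundy value is 1.
Pile B is a plain Nim pile of size 13, so its Grundy value is 13.
Pile C is a plain Nim pile of size 3, so its Grundy value is 3.
By the Sprague-Grundy theorem, the Grundy value of a sum of independent games is the XOR of the component values.
Combined value = 1 ⊕ 13 ⊕ 3 = 15.

15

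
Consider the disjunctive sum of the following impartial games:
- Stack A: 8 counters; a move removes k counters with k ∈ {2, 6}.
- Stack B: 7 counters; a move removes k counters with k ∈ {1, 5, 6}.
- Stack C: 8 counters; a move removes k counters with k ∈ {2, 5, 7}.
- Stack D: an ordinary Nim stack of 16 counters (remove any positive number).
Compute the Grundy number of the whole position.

17

Grundy values for stack A (subtraction set {2, 6}):
g(0) = mex{} = 0
g(1) = mex{} = 0
g(2) = mex{0} = 1
g(3) = mex{0} = 1
g(4) = mex{1} = 0
g(5) = mex{1} = 0
g(6) = mex{0} = 1
g(7) = mex{0} = 1
g(8) = mex{1} = 0
So g(8) = 0.
For stack B, compute g(0), g(1), … with moves {1, 5, 6}:
g(0) = mex{} = 0
g(1) = mex{0} = 1
g(2) = mex{1} = 0
g(3) = mex{0} = 1
g(4) = mex{1} = 0
g(5) = mex{0} = 1
g(6) = mex{0,1} = 2
g(7) = mex{0,1,2} = 3
So g(7) = 3.
For stack C, compute g(0), g(1), … with moves {2, 5, 7}:
g(0) = mex{} = 0
g(1) = mex{} = 0
g(2) = mex{0} = 1
g(3) = mex{0} = 1
g(4) = mex{1} = 0
g(5) = mex{0,1} = 2
g(6) = mex{0} = 1
g(7) = mex{0,1,2} = 3
g(8) = mex{0,1} = 2
So g(8) = 2.
Stack D is a plain Nim stack of size 16, so its Grundy value is 16.
By the Sprague-Grundy theorem, the Grundy value of a sum of independent games is the XOR of the component values.
Combined value = 0 ⊕ 3 ⊕ 2 ⊕ 16 = 17.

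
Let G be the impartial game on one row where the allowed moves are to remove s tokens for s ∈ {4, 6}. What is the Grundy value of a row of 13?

0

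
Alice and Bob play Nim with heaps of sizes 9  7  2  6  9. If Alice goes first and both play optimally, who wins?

Alice wins

Compute the nim-sum pairwise:
9 ^ 7 = 14
14 ^ 2 = 12
12 ^ 6 = 10
10 ^ 9 = 3
The nim-sum is 3 ≠ 0, so this is an N-position: the player to move can win; Alice has a winning move.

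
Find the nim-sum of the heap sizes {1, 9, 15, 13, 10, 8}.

8

Compute the nim-sum pairwise:
1 ^ 9 = 8
8 ^ 15 = 7
7 ^ 13 = 10
10 ^ 10 = 0
0 ^ 8 = 8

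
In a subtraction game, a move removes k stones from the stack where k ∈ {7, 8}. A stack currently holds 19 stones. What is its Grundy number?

0

Grundy values for subtraction set {7, 8}:
k:     0  1  2  3  4  5  6  7  8  9 10 11 12 13 14 15 16 17 18 19
g(k):  0  0  0  0  0  0  0  1  1  1  1  1  1  1  2  0  0  0  0  0
So g(19) = 0.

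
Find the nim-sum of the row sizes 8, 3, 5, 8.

Compute the nim-sum pairwise:
8 XOR 3 = 11
11 XOR 5 = 14
14 XOR 8 = 6

6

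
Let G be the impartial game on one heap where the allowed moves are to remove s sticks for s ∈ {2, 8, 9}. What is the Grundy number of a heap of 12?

Compute g(0), g(1), … for moves {2, 8, 9}:
k:     0  1  2  3  4  5  6  7  8  9 10 11 12
g(k):  0  0  1  1  0  0  1  1  2  2  3  0  2
So g(12) = 2.

2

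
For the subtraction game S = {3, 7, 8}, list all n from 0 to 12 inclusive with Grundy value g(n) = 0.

Compute g(0), g(1), … for moves {3, 7, 8}:
k:     0  1  2  3  4  5  6  7  8  9 10 11 12
g(k):  0  0  0  1  1  1  0  2  2  1  3  0  0
The P-positions (g = 0) in 0..12 are 0, 1, 2, 6, 11, 12.

0, 1, 2, 6, 11, 12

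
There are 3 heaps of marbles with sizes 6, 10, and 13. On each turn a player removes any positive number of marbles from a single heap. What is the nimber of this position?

Nim-sum: 6 ^ 10 ^ 13 = 1.

1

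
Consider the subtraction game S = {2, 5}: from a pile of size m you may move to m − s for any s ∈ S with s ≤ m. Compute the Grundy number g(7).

0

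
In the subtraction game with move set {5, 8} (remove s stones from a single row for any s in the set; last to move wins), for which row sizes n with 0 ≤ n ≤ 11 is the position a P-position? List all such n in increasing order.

Build the Grundy sequence with g(k) = mex{g(k−s) : s ∈ {5, 8}, s ≤ k}:
g(0) = mex{} = 0
g(1) = mex{} = 0
g(2) = mex{} = 0
g(3) = mex{} = 0
g(4) = mex{} = 0
g(5) = mex{0} = 1
g(6) = mex{0} = 1
g(7) = mex{0} = 1
g(8) = mex{0} = 1
g(9) = mex{0} = 1
g(10) = mex{0,1} = 2
g(11) = mex{0,1} = 2
The P-positions (g = 0) in 0..11 are 0, 1, 2, 3, 4.

0, 1, 2, 3, 4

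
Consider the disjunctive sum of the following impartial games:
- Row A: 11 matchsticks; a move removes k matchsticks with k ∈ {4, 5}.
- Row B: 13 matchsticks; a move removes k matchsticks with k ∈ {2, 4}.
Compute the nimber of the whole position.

0

For row A, compute g(0), g(1), … with moves {4, 5}:
k:     0  1  2  3  4  5  6  7  8  9 10 11
g(k):  0  0  0  0  1  1  1  1  2  0  0  0
So g(11) = 0.
Grundy values for row B (subtraction set {2, 4}):
g(0) = mex{} = 0
g(1) = mex{} = 0
g(2) = mex{0} = 1
g(3) = mex{0} = 1
g(4) = mex{0,1} = 2
g(5) = mex{0,1} = 2
g(6) = mex{1,2} = 0
g(7) = mex{1,2} = 0
g(8) = mex{0,2} = 1
g(9) = mex{0,2} = 1
g(10) = mex{0,1} = 2
g(11) = mex{0,1} = 2
g(12) = mex{1,2} = 0
g(13) = mex{1,2} = 0
So g(13) = 0.
By the Sprague-Grundy theorem, the Grundy value of a sum of independent games is the XOR of the component values.
Combined value = 0 ⊕ 0 = 0.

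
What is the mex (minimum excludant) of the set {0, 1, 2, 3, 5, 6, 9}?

The values 0, 1, 2, 3 are all present; 4 is the first non-negative integer missing from the set.

4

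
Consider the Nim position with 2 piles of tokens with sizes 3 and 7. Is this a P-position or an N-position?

N-position

Nim-sum: 3 ⊕ 7 = 4.
The nim-sum is 4 ≠ 0, so this is an N-position: the player to move can win.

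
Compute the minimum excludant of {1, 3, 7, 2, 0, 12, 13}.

4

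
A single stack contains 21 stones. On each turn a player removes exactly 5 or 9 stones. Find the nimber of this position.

Compute g(0), g(1), … for moves {5, 9}:
k:     0  1  2  3  4  5  6  7  8  9 10 11 12 13 14 15 16 17 18 19 20 21
g(k):  0  0  0  0  0  1  1  1  1  1  2  2  2  2  0  0  0  0  0  1  1  1
So g(21) = 1.

1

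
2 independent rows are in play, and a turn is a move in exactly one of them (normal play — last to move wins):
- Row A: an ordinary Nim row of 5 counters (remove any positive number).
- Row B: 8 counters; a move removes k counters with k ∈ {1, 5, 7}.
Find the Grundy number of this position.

5

Row A is a plain Nim row of size 5, so its Grundy value is 5.
Build the Grundy sequence for row B with g(k) = mex{g(k−s) : s ∈ {1, 5, 7}, s ≤ k}:
k:     0  1  2  3  4  5  6  7  8
g(k):  0  1  0  1  0  1  0  1  0
So g(8) = 0.
The value of a disjunctive sum is the nim-sum of the parts.
Combined value = 5 ⊕ 0 = 5.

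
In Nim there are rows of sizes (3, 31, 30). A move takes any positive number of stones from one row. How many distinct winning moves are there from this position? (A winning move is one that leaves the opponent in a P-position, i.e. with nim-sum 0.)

3

Compute the nim-sum pairwise:
3 ^ 31 = 28
28 ^ 30 = 2
The overall nim-sum is X = 2. A row of size p has a winning move iff p XOR X < p (reduce it to p XOR X).
  3: 3 XOR 2 = 1 < 3 — winning move (to 1).
  31: 31 XOR 2 = 29 < 31 — winning move (to 29).
  30: 30 XOR 2 = 28 < 30 — winning move (to 28).
That gives 3 winning moves.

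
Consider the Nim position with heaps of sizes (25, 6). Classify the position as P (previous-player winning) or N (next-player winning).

Compute the nim-sum pairwise:
25 ^ 6 = 31
The nim-sum is 31 ≠ 0, so this is an N-position: the player to move can win.

N-position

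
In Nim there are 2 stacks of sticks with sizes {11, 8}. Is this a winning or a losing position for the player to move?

Winning position

Compute the nim-sum pairwise:
11 XOR 8 = 3
The nim-sum is 3 ≠ 0, so this is an N-position: the player to move can win.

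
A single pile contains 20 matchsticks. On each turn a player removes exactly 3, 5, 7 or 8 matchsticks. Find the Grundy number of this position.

3

Grundy values for subtraction set {3, 5, 7, 8}:
k:     0  1  2  3  4  5  6  7  8  9 10 11 12 13 14 15 16 17 18 19 20
g(k):  0  0  0  1  1  1  2  2  2  3  3  0  0  0  1  1  1  2  2  2  3
So g(20) = 3.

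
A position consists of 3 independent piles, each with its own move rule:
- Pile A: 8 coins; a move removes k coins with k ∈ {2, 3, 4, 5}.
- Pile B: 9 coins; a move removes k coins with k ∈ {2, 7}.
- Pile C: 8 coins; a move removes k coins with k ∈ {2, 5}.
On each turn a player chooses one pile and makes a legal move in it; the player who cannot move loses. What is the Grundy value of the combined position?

Grundy values for pile A (subtraction set {2, 3, 4, 5}):
g(0) = mex{} = 0
g(1) = mex{} = 0
g(2) = mex{0} = 1
g(3) = mex{0} = 1
g(4) = mex{0,1} = 2
g(5) = mex{0,1} = 2
g(6) = mex{0,1,2} = 3
g(7) = mex{1,2} = 0
g(8) = mex{1,2,3} = 0
So g(8) = 0.
For pile B, compute g(0), g(1), … with moves {2, 7}:
g(0) = mex{} = 0
g(1) = mex{} = 0
g(2) = mex{0} = 1
g(3) = mex{0} = 1
g(4) = mex{1} = 0
g(5) = mex{1} = 0
g(6) = mex{0} = 1
g(7) = mex{0} = 1
g(8) = mex{0,1} = 2
g(9) = mex{1} = 0
So g(9) = 0.
Build the Grundy sequence for pile C with g(k) = mex{g(k−s) : s ∈ {2, 5}, s ≤ k}:
g(0) = mex{} = 0
g(1) = mex{} = 0
g(2) = mex{0} = 1
g(3) = mex{0} = 1
g(4) = mex{1} = 0
g(5) = mex{0,1} = 2
g(6) = mex{0} = 1
g(7) = mex{1,2} = 0
g(8) = mex{1} = 0
So g(8) = 0.
The value of a disjunctive sum is the nim-sum of the parts.
Combined value = 0 ⊕ 0 ⊕ 0 = 0.

0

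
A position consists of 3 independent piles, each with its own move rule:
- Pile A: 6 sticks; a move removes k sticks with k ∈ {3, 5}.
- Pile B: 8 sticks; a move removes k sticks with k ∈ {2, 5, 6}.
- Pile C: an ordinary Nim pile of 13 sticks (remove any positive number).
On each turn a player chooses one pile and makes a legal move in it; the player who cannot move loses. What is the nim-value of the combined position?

Build the Grundy sequence for pile A with g(k) = mex{g(k−s) : s ∈ {3, 5}, s ≤ k}:
k:     0  1  2  3  4  5  6
g(k):  0  0  0  1  1  1  2
So g(6) = 2.
Grundy values for pile B (subtraction set {2, 5, 6}):
k:     0  1  2  3  4  5  6  7  8
g(k):  0  0  1  1  0  2  1  3  0
So g(8) = 0.
Pile C is a plain Nim pile of size 13, so its Grundy value is 13.
By the Sprague-Grundy theorem, the Grundy value of a sum of independent games is the XOR of the component values.
Combined value = 2 XOR 0 XOR 13 = 15.

15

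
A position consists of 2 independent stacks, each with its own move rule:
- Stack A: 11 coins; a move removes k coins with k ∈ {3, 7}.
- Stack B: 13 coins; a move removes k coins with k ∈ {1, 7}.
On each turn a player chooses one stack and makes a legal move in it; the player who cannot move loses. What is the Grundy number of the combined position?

1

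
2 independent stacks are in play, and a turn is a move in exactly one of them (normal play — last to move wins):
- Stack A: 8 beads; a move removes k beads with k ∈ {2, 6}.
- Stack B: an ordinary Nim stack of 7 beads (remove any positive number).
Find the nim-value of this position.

7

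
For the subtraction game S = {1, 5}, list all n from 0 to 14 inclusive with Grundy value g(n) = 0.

0, 2, 4, 6, 8, 10, 12, 14

Grundy values for subtraction set {1, 5}:
g(0) = mex{} = 0
g(1) = mex{0} = 1
g(2) = mex{1} = 0
g(3) = mex{0} = 1
g(4) = mex{1} = 0
g(5) = mex{0} = 1
g(6) = mex{1} = 0
g(7) = mex{0} = 1
g(8) = mex{1} = 0
g(9) = mex{0} = 1
g(10) = mex{1} = 0
g(11) = mex{0} = 1
g(12) = mex{1} = 0
g(13) = mex{0} = 1
g(14) = mex{1} = 0
The P-positions (g = 0) in 0..14 are 0, 2, 4, 6, 8, 10, 12, 14.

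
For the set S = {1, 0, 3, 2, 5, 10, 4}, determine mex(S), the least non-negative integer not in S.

The values 0, 1, 2, 3, 4, 5 are all present; 6 is the first non-negative integer missing from the set.

6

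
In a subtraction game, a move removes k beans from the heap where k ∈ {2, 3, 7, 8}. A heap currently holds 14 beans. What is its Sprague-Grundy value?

Build the Grundy sequence with g(k) = mex{g(k−s) : s ∈ {2, 3, 7, 8}, s ≤ k}:
g(0) = mex{} = 0
g(1) = mex{} = 0
g(2) = mex{0} = 1
g(3) = mex{0} = 1
g(4) = mex{0,1} = 2
g(5) = mex{1} = 0
g(6) = mex{1,2} = 0
g(7) = mex{0,2} = 1
g(8) = mex{0} = 1
g(9) = mex{0,1} = 2
g(10) = mex{1} = 0
g(11) = mex{1,2} = 0
g(12) = mex{0,2} = 1
g(13) = mex{0} = 1
g(14) = mex{0,1} = 2
So g(14) = 2.

2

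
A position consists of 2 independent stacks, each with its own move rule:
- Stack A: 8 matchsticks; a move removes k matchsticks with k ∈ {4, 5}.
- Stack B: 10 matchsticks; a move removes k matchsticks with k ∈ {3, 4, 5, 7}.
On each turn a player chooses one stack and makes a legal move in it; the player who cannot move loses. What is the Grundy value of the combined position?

2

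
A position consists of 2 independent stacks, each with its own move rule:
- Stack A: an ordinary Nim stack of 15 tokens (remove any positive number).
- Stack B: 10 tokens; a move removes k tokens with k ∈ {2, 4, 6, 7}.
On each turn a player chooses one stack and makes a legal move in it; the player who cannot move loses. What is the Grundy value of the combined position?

15

Stack A is a plain Nim stack of size 15, so its Grundy value is 15.
For stack B, compute g(0), g(1), … with moves {2, 4, 6, 7}:
g(0) = mex{} = 0
g(1) = mex{} = 0
g(2) = mex{0} = 1
g(3) = mex{0} = 1
g(4) = mex{0,1} = 2
g(5) = mex{0,1} = 2
g(6) = mex{0,1,2} = 3
g(7) = mex{0,1,2} = 3
g(8) = mex{0,1,2,3} = 4
g(9) = mex{1,2,3} = 0
g(10) = mex{1,2,3,4} = 0
So g(10) = 0.
The value of a disjunctive sum is the nim-sum of the parts.
Combined value = 15 XOR 0 = 15.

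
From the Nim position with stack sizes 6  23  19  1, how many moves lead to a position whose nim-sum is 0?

Write each in binary and XOR column by column:
  00110  (6)
  10111  (23)
  10011  (19)
  00001  (1)
  -----
  00011  (3)
The overall nim-sum is X = 3. A stack of size p has a winning move iff p XOR X < p (reduce it to p XOR X).
  6: 6 XOR 3 = 5 < 6 — winning move (to 5).
  23: 23 XOR 3 = 20 < 23 — winning move (to 20).
  19: 19 XOR 3 = 16 < 19 — winning move (to 16).
  1: 1 XOR 3 = 2 ≥ 1 — no move.
That gives 3 winning moves.

3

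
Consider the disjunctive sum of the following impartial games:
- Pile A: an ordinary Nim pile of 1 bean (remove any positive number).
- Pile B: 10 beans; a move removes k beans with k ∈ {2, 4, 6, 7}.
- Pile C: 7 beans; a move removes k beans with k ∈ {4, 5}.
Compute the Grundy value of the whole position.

Pile A is a plain Nim pile of size 1, so its Grundy value is 1.
Build the Grundy sequence for pile B with g(k) = mex{g(k−s) : s ∈ {2, 4, 6, 7}, s ≤ k}:
k:     0  1  2  3  4  5  6  7  8  9 10
g(k):  0  0  1  1  2  2  3  3  4  0  0
So g(10) = 0.
For pile C, compute g(0), g(1), … with moves {4, 5}:
g(0) = mex{} = 0
g(1) = mex{} = 0
g(2) = mex{} = 0
g(3) = mex{} = 0
g(4) = mex{0} = 1
g(5) = mex{0} = 1
g(6) = mex{0} = 1
g(7) = mex{0} = 1
So g(7) = 1.
The value of a disjunctive sum is the nim-sum of the parts.
Combined value = 1 ⊕ 0 ⊕ 1 = 0.

0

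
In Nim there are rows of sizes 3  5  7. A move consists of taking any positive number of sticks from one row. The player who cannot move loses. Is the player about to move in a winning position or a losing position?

Winning position

Compute the nim-sum pairwise:
3 ^ 5 = 6
6 ^ 7 = 1
The nim-sum is 1 ≠ 0, so this is an N-position: the player to move can win.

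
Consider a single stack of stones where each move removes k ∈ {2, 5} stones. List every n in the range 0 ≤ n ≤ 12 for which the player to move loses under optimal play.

0, 1, 4, 7, 8, 11

Build the Grundy sequence with g(k) = mex{g(k−s) : s ∈ {2, 5}, s ≤ k}:
g(0) = mex{} = 0
g(1) = mex{} = 0
g(2) = mex{0} = 1
g(3) = mex{0} = 1
g(4) = mex{1} = 0
g(5) = mex{0,1} = 2
g(6) = mex{0} = 1
g(7) = mex{1,2} = 0
g(8) = mex{1} = 0
g(9) = mex{0} = 1
g(10) = mex{0,2} = 1
g(11) = mex{1} = 0
g(12) = mex{0,1} = 2
The P-positions (g = 0) in 0..12 are 0, 1, 4, 7, 8, 11.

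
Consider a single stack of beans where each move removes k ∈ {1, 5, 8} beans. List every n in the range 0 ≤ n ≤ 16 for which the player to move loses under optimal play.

0, 2, 4, 6, 13, 15

Build the Grundy sequence with g(k) = mex{g(k−s) : s ∈ {1, 5, 8}, s ≤ k}:
k:     0  1  2  3  4  5  6  7  8  9 10 11 12 13 14 15 16
g(k):  0  1  0  1  0  1  0  1  2  3  2  3  2  0  1  0  1
The P-positions (g = 0) in 0..16 are 0, 2, 4, 6, 13, 15.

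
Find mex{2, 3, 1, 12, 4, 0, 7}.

5

The values 0, 1, 2, 3, 4 are all present; 5 is the first non-negative integer missing from the set.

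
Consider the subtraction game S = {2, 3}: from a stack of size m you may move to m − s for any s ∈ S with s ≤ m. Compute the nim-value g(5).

0

Build the Grundy sequence with g(k) = mex{g(k−s) : s ∈ {2, 3}, s ≤ k}:
g(0) = mex{} = 0
g(1) = mex{} = 0
g(2) = mex{0} = 1
g(3) = mex{0} = 1
g(4) = mex{0,1} = 2
g(5) = mex{1} = 0
So g(5) = 0.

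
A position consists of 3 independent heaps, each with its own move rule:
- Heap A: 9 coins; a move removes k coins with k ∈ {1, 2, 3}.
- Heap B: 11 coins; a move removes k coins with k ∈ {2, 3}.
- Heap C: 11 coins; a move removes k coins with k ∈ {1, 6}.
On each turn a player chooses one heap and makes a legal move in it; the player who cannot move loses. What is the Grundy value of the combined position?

Build the Grundy sequence for heap A with g(k) = mex{g(k−s) : s ∈ {1, 2, 3}, s ≤ k}:
k:     0  1  2  3  4  5  6  7  8  9
g(k):  0  1  2  3  0  1  2  3  0  1
So g(9) = 1.
Grundy values for heap B (subtraction set {2, 3}):
k:     0  1  2  3  4  5  6  7  8  9 10 11
g(k):  0  0  1  1  2  0  0  1  1  2  0  0
So g(11) = 0.
Grundy values for heap C (subtraction set {1, 6}):
k:     0  1  2  3  4  5  6  7  8  9 10 11
g(k):  0  1  0  1  0  1  2  0  1  0  1  0
So g(11) = 0.
The value of a disjunctive sum is the nim-sum of the parts.
Combined value = 1 XOR 0 XOR 0 = 1.

1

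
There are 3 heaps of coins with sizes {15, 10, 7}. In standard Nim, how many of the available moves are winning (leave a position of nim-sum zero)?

Nim-sum: 15 XOR 10 XOR 7 = 2.
The overall nim-sum is X = 2. A heap of size p has a winning move iff p XOR X < p (reduce it to p XOR X).
  15: 15 XOR 2 = 13 < 15 — winning move (to 13).
  10: 10 XOR 2 = 8 < 10 — winning move (to 8).
  7: 7 XOR 2 = 5 < 7 — winning move (to 5).
That gives 3 winning moves.

3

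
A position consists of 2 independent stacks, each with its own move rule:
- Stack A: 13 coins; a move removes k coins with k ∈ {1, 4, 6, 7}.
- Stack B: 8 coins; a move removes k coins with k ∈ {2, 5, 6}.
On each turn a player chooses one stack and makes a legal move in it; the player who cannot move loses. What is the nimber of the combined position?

For stack A, compute g(0), g(1), … with moves {1, 4, 6, 7}:
k:     0  1  2  3  4  5  6  7  8  9 10 11 12 13
g(k):  0  1  0  1  2  0  1  2  3  2  0  1  2  0
So g(13) = 0.
Grundy values for stack B (subtraction set {2, 5, 6}):
k:     0  1  2  3  4  5  6  7  8
g(k):  0  0  1  1  0  2  1  3  0
So g(8) = 0.
By the Sprague-Grundy theorem, the Grundy value of a sum of independent games is the XOR of the component values.
Combined value = 0 XOR 0 = 0.

0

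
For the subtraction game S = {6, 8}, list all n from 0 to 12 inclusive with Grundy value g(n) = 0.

0, 1, 2, 3, 4, 5

Compute g(0), g(1), … for moves {6, 8}:
g(0) = mex{} = 0
g(1) = mex{} = 0
g(2) = mex{} = 0
g(3) = mex{} = 0
g(4) = mex{} = 0
g(5) = mex{} = 0
g(6) = mex{0} = 1
g(7) = mex{0} = 1
g(8) = mex{0} = 1
g(9) = mex{0} = 1
g(10) = mex{0} = 1
g(11) = mex{0} = 1
g(12) = mex{0,1} = 2
The P-positions (g = 0) in 0..12 are 0, 1, 2, 3, 4, 5.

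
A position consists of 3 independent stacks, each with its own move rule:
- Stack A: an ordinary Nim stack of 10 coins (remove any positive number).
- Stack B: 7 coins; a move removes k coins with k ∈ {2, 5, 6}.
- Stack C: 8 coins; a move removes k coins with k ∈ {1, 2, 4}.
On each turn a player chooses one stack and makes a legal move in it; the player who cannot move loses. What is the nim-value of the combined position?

11

Stack A is a plain Nim stack of size 10, so its Grundy value is 10.
Build the Grundy sequence for stack B with g(k) = mex{g(k−s) : s ∈ {2, 5, 6}, s ≤ k}:
g(0) = mex{} = 0
g(1) = mex{} = 0
g(2) = mex{0} = 1
g(3) = mex{0} = 1
g(4) = mex{1} = 0
g(5) = mex{0,1} = 2
g(6) = mex{0} = 1
g(7) = mex{0,1,2} = 3
So g(7) = 3.
Build the Grundy sequence for stack C with g(k) = mex{g(k−s) : s ∈ {1, 2, 4}, s ≤ k}:
g(0) = mex{} = 0
g(1) = mex{0} = 1
g(2) = mex{0,1} = 2
g(3) = mex{1,2} = 0
g(4) = mex{0,2} = 1
g(5) = mex{0,1} = 2
g(6) = mex{1,2} = 0
g(7) = mex{0,2} = 1
g(8) = mex{0,1} = 2
So g(8) = 2.
By the Sprague-Grundy theorem, the Grundy value of a sum of independent games is the XOR of the component values.
Combined value = 10 XOR 3 XOR 2 = 11.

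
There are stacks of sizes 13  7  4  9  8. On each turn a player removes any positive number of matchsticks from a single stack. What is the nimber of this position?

15

Bitwise XOR of the heap sizes:
  1101  (13)
  0111  (7)
  0100  (4)
  1001  (9)
  1000  (8)
  ----
  1111  (15)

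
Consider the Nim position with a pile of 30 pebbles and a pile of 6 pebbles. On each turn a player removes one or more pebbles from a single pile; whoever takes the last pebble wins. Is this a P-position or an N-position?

N-position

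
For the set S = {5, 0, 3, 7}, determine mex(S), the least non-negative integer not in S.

0 is in the set but 1 is not, so the mex is 1.

1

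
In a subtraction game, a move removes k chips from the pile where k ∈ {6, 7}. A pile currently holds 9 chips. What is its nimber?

Build the Grundy sequence with g(k) = mex{g(k−s) : s ∈ {6, 7}, s ≤ k}:
g(0) = mex{} = 0
g(1) = mex{} = 0
g(2) = mex{} = 0
g(3) = mex{} = 0
g(4) = mex{} = 0
g(5) = mex{} = 0
g(6) = mex{0} = 1
g(7) = mex{0} = 1
g(8) = mex{0} = 1
g(9) = mex{0} = 1
So g(9) = 1.

1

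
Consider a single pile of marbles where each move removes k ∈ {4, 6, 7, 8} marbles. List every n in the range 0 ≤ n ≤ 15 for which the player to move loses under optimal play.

0, 1, 2, 3, 12, 13, 14, 15

Compute g(0), g(1), … for moves {4, 6, 7, 8}:
k:     0  1  2  3  4  5  6  7  8  9 10 11 12 13 14 15
g(k):  0  0  0  0  1  1  1  1  2  2  2  2  0  0  0  0
The P-positions (g = 0) in 0..15 are 0, 1, 2, 3, 12, 13, 14, 15.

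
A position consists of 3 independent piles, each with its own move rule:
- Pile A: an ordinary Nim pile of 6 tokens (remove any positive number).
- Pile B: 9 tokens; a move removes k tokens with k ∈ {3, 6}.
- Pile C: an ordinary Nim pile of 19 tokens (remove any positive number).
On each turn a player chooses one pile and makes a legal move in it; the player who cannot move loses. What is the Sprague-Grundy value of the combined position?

21

Pile A is a plain Nim pile of size 6, so its Grundy value is 6.
For pile B, compute g(0), g(1), … with moves {3, 6}:
g(0) = mex{} = 0
g(1) = mex{} = 0
g(2) = mex{} = 0
g(3) = mex{0} = 1
g(4) = mex{0} = 1
g(5) = mex{0} = 1
g(6) = mex{0,1} = 2
g(7) = mex{0,1} = 2
g(8) = mex{0,1} = 2
g(9) = mex{1,2} = 0
So g(9) = 0.
Pile C is a plain Nim pile of size 19, so its Grundy value is 19.
The value of a disjunctive sum is the nim-sum of the parts.
Combined value = 6 XOR 0 XOR 19 = 21.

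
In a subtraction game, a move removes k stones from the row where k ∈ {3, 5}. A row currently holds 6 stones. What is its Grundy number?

Compute g(0), g(1), … for moves {3, 5}:
g(0) = mex{} = 0
g(1) = mex{} = 0
g(2) = mex{} = 0
g(3) = mex{0} = 1
g(4) = mex{0} = 1
g(5) = mex{0} = 1
g(6) = mex{0,1} = 2
So g(6) = 2.

2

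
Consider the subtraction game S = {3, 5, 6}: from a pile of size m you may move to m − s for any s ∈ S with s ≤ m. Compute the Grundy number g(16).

2

Compute g(0), g(1), … for moves {3, 5, 6}:
k:     0  1  2  3  4  5  6  7  8  9 10 11 12 13 14 15 16
g(k):  0  0  0  1  1  1  2  2  2  0  0  0  1  1  1  2  2
So g(16) = 2.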